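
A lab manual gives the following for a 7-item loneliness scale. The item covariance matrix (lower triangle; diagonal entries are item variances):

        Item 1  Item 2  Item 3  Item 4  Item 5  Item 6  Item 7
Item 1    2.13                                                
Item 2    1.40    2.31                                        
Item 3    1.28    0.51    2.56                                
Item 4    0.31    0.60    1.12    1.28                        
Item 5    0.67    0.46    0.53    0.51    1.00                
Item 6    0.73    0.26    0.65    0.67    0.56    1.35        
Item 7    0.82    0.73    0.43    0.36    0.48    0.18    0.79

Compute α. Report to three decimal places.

α = 0.815

ΣVar(i) = 2.13 + 2.31 + 2.56 + 1.28 + 1.00 + 1.35 + 0.79 = 11.42
Sum of the distinct covariances = 13.26
total variance = 11.42 + 2 × 13.26 = 37.94
α = (k/(k−1))·(1 − ΣVar(i)/total variance) = (7/6)·(1 − 11.42/37.94) = 0.815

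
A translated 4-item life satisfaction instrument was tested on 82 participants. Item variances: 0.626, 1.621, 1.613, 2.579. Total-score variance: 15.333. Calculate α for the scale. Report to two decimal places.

Σσ²ᵢ = 0.626 + 1.621 + 1.613 + 2.579 = 6.439
α = (k/(k−1))·(1 − Σσ²ᵢ/σ²_T) = (4/3)·(1 − 6.439/15.333) = 0.77

α = 0.77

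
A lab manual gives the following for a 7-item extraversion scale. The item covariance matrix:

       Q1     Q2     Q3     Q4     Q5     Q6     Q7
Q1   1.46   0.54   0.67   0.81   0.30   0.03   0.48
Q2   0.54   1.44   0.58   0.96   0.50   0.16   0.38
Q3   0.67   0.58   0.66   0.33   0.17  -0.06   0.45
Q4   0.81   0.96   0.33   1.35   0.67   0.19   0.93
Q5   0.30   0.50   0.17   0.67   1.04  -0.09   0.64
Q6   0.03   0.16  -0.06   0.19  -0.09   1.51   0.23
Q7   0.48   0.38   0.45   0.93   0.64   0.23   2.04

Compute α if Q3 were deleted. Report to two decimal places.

α = 0.72

Remaining items: Q1, Q2, Q4, Q5, Q6, Q7 (k = 6).
Σσ²ᵢ = 1.46 + 1.44 + 1.35 + 1.04 + 1.51 + 2.04 = 8.84
σ²_total = 8.84 + 2 × 6.73 = 22.30
α (item deleted) = (6/5)·(1 − 8.84/22.30) = 0.72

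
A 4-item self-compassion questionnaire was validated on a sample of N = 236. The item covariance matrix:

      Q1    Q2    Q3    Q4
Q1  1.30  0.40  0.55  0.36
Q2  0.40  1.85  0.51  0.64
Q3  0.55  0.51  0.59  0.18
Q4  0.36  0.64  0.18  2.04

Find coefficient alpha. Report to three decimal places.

coefficient alpha = 0.637

sum of item variances = 1.30 + 1.85 + 0.59 + 2.04 = 5.78
Sum of off-diagonal covariances = 2.64
σ²_total = 5.78 + 2 × 2.64 = 11.06
α = (k/(k−1))·(1 − sum of item variances/σ²_total) = (4/3)·(1 − 5.78/11.06) = 0.637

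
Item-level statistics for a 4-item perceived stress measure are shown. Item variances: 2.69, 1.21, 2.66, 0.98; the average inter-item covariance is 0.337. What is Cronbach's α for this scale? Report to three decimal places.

sum of item variances = 2.69 + 1.21 + 2.66 + 0.98 = 7.54
Sum of the 6 distinct covariances = 6 × 0.337 = 2.022
Var(T) = sum of item variances + 2·Σcov = 7.54 + 2 × 2.022 = 11.584
α = (4/3)·(1 − 7.54/11.584) = 0.465

α = 0.465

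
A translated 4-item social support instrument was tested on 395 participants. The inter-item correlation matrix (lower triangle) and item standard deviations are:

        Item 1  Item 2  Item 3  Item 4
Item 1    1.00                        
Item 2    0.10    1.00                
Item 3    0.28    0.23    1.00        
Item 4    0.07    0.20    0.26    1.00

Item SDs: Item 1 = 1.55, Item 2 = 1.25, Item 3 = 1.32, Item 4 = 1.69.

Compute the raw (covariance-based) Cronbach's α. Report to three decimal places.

Cronbach's α = 0.470

Σσ²ᵢ = 1.55² + 1.25² + 1.32² + 1.69² = 8.5635
Covariances σ_ij = r_ij · s_i · s_j:
  σ(Item 1,Item 2) = 0.10 × 1.55 × 1.25 = 0.1938
  σ(Item 1,Item 3) = 0.28 × 1.55 × 1.32 = 0.5729
  σ(Item 1,Item 4) = 0.07 × 1.55 × 1.69 = 0.1834
  σ(Item 2,Item 3) = 0.23 × 1.25 × 1.32 = 0.3795
  σ(Item 2,Item 4) = 0.20 × 1.25 × 1.69 = 0.4225
  σ(Item 3,Item 4) = 0.26 × 1.32 × 1.69 = 0.5800
σ²_T = Σσ²ᵢ + 2·Σσ_ij = 8.5635 + 2 × 2.3321 = 13.2277
α = (4/3)·(1 − 8.5635/13.2277) = 0.470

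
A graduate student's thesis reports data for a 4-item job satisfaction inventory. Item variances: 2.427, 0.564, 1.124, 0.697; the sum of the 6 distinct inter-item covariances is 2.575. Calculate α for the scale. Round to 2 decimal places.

α = 0.69

Σσᵢ² = 2.427 + 0.564 + 1.124 + 0.697 = 4.812
Sum of distinct covariances = 2.575
total variance = Σσᵢ² + 2·Σcov = 4.812 + 2 × 2.575 = 9.962
α = (4/3)·(1 − 4.812/9.962) = 0.69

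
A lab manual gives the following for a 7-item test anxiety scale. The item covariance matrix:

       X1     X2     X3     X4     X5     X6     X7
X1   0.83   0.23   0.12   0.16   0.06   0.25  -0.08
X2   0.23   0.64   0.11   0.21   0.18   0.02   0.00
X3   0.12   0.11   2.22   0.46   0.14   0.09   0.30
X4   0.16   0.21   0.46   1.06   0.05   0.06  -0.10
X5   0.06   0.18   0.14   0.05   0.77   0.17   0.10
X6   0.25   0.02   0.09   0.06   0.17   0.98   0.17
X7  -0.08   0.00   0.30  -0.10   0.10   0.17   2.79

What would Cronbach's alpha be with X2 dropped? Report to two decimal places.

Remaining items: X1, X3, X4, X5, X6, X7 (k = 6).
ΣVar(i) = 0.83 + 2.22 + 1.06 + 0.77 + 0.98 + 2.79 = 8.65
σ²_total = 8.65 + 2 × 1.95 = 12.55
α (item deleted) = (6/5)·(1 − 8.65/12.55) = 0.37

α = 0.37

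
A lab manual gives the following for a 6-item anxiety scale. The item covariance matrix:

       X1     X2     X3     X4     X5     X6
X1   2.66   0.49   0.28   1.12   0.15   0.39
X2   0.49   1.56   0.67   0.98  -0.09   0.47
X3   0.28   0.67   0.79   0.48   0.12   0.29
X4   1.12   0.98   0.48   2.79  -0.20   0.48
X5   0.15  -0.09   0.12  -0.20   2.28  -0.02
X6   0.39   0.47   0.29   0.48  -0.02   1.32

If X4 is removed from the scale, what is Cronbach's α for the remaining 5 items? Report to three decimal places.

α = 0.487

Remaining items: X1, X2, X3, X5, X6 (k = 5).
Σσᵢ² = 2.66 + 1.56 + 0.79 + 2.28 + 1.32 = 8.61
σ²_total = 8.61 + 2 × 2.75 = 14.11
α (item deleted) = (5/4)·(1 − 8.61/14.11) = 0.487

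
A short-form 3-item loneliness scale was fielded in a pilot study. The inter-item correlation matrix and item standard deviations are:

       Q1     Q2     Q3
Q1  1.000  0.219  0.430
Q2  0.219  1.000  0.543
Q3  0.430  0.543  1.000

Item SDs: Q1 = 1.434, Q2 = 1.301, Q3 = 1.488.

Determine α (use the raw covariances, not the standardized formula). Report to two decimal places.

α = 0.67

Σσ²ᵢ = 1.434² + 1.301² + 1.488² = 5.9631
Covariances σ_ij = r_ij · s_i · s_j:
  σ(Q1,Q2) = 0.219 × 1.434 × 1.301 = 0.4086
  σ(Q1,Q3) = 0.430 × 1.434 × 1.488 = 0.9175
  σ(Q2,Q3) = 0.543 × 1.301 × 1.488 = 1.0512
σ²_T = Σσ²ᵢ + 2·Σσ_ij = 5.9631 + 2 × 2.3773 = 10.7177
α = (3/2)·(1 − 5.9631/10.7177) = 0.67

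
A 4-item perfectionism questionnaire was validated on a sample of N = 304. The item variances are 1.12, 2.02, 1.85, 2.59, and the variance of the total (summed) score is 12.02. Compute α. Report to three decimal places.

sum of item variances = 1.12 + 2.02 + 1.85 + 2.59 = 7.58
α = (k/(k−1))·(1 − sum of item variances/Var(T)) = (4/3)·(1 − 7.58/12.02) = 0.493

α = 0.493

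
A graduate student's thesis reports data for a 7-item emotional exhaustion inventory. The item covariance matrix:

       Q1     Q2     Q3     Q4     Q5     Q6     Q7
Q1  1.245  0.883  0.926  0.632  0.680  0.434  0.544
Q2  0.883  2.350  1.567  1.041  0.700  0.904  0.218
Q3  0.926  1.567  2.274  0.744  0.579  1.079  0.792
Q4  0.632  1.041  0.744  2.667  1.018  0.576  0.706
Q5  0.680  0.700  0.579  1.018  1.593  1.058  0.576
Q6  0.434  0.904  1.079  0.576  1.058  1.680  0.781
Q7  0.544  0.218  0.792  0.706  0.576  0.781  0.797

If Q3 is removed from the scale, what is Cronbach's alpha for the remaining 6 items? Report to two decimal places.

α = 0.81

Remaining items: Q1, Q2, Q4, Q5, Q6, Q7 (k = 6).
sum of item variances = 1.245 + 2.350 + 2.667 + 1.593 + 1.680 + 0.797 = 10.332
total variance = 10.332 + 2 × 10.751 = 31.834
α (item deleted) = (6/5)·(1 − 10.332/31.834) = 0.81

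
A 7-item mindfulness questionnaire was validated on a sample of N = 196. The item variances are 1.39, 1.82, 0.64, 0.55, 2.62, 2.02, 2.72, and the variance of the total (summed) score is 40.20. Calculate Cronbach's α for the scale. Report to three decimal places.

Σσᵢ² = 1.39 + 1.82 + 0.64 + 0.55 + 2.62 + 2.02 + 2.72 = 11.76
α = (k/(k−1))·(1 − Σσᵢ²/σ²_T) = (7/6)·(1 − 11.76/40.20) = 0.825

α = 0.825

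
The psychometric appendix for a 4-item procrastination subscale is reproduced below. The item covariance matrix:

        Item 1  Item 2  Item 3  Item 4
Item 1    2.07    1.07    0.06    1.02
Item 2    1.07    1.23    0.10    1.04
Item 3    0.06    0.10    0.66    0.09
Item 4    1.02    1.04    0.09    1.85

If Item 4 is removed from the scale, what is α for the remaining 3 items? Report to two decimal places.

Remaining items: Item 1, Item 2, Item 3 (k = 3).
sum of item variances = 2.07 + 1.23 + 0.66 = 3.96
σ²_T = 3.96 + 2 × 1.23 = 6.42
α (item deleted) = (3/2)·(1 − 3.96/6.42) = 0.57

α = 0.57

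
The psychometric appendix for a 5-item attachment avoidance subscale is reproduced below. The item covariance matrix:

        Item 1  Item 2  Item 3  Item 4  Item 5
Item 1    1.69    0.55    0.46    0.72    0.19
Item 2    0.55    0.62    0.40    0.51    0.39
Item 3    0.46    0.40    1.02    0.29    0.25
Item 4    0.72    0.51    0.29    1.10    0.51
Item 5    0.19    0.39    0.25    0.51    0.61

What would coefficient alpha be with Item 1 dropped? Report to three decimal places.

α = 0.778

Remaining items: Item 2, Item 3, Item 4, Item 5 (k = 4).
sum of item variances = 0.62 + 1.02 + 1.10 + 0.61 = 3.35
total variance = 3.35 + 2 × 2.35 = 8.05
α (item deleted) = (4/3)·(1 − 3.35/8.05) = 0.778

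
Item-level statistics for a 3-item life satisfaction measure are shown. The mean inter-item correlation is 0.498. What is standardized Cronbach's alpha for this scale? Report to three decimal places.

Standardized α = k·r̄ / (1 + (k−1)·r̄) = 3 × 0.498 / (1 + 2 × 0.498)
  = 1.4940 / 1.9960 = 0.748

standardized Cronbach's alpha = 0.748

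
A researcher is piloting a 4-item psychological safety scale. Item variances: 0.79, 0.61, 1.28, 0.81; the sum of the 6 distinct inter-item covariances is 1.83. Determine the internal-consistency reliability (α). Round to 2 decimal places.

α = 0.68

sum of item variances = 0.79 + 0.61 + 1.28 + 0.81 = 3.49
Sum of distinct covariances = 1.83
total variance = sum of item variances + 2·Σcov = 3.49 + 2 × 1.83 = 7.15
α = (4/3)·(1 − 3.49/7.15) = 0.68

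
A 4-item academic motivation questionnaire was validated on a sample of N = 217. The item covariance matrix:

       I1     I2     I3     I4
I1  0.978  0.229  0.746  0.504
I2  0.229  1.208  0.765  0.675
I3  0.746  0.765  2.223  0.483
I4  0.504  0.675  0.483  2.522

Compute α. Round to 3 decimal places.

α = 0.661

sum of item variances = 0.978 + 1.208 + 2.223 + 2.522 = 6.931
Sum of off-diagonal covariances = 3.402
Var(T) = 6.931 + 2 × 3.402 = 13.735
α = (k/(k−1))·(1 − sum of item variances/Var(T)) = (4/3)·(1 − 6.931/13.735) = 0.661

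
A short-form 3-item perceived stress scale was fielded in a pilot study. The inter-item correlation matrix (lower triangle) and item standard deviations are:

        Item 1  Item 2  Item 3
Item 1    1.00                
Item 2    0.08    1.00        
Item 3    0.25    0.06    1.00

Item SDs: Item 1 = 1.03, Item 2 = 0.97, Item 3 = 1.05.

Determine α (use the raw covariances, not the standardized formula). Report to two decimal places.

α = 0.31

Σσ²ᵢ = 1.03² + 0.97² + 1.05² = 3.1043
Covariances σ_ij = r_ij · s_i · s_j:
  σ(Item 1,Item 2) = 0.08 × 1.03 × 0.97 = 0.0799
  σ(Item 1,Item 3) = 0.25 × 1.03 × 1.05 = 0.2704
  σ(Item 2,Item 3) = 0.06 × 0.97 × 1.05 = 0.0611
σ²_T = Σσ²ᵢ + 2·Σσ_ij = 3.1043 + 2 × 0.4114 = 3.9271
α = (3/2)·(1 − 3.1043/3.9271) = 0.31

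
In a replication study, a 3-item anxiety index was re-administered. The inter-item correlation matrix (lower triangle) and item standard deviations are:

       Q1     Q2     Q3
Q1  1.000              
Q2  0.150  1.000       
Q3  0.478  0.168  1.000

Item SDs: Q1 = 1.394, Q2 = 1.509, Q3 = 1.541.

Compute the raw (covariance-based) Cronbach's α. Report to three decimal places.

Σσ²ᵢ = 1.394² + 1.509² + 1.541² = 6.5950
Covariances σ_ij = r_ij · s_i · s_j:
  σ(Q1,Q2) = 0.150 × 1.394 × 1.509 = 0.3155
  σ(Q1,Q3) = 0.478 × 1.394 × 1.541 = 1.0268
  σ(Q2,Q3) = 0.168 × 1.509 × 1.541 = 0.3907
σ²_T = Σσ²ᵢ + 2·Σσ_ij = 6.5950 + 2 × 1.7330 = 10.0610
α = (3/2)·(1 − 6.5950/10.0610) = 0.517

α = 0.517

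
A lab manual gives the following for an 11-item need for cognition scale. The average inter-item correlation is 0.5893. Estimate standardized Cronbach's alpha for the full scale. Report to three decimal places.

Standardized α = k·r̄ / (1 + (k−1)·r̄) = 11 × 0.5893 / (1 + 10 × 0.5893)
  = 6.4823 / 6.8930 = 0.940

α = 0.940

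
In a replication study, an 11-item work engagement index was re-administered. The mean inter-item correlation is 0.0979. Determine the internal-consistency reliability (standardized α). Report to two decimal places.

α = 0.54

Standardized α = k·r̄ / (1 + (k−1)·r̄) = 11 × 0.0979 / (1 + 10 × 0.0979)
  = 1.0769 / 1.9790 = 0.54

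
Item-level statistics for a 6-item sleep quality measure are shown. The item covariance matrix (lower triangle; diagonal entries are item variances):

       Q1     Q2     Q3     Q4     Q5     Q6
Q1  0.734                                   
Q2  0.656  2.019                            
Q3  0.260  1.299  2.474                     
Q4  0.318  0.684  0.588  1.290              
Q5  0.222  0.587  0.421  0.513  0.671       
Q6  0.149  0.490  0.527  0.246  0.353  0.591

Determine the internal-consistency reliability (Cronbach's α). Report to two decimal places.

sum of item variances = 0.734 + 2.019 + 2.474 + 1.290 + 0.671 + 0.591 = 7.779
Σ_{i<j} σ_ij = 7.313
σ²_total = 7.779 + 2 × 7.313 = 22.405
α = (k/(k−1))·(1 − sum of item variances/σ²_total) = (6/5)·(1 − 7.779/22.405) = 0.78

Cronbach's α = 0.78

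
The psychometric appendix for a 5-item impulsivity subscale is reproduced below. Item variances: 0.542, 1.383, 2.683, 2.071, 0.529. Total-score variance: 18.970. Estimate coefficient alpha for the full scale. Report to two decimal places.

Σσ²ᵢ = 0.542 + 1.383 + 2.683 + 2.071 + 0.529 = 7.208
α = (k/(k−1))·(1 − Σσ²ᵢ/σ²_total) = (5/4)·(1 − 7.208/18.970) = 0.78

coefficient alpha = 0.78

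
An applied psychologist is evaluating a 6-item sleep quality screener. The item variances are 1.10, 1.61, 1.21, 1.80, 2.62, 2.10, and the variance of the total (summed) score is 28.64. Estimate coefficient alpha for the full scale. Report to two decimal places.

sum of item variances = 1.10 + 1.61 + 1.21 + 1.80 + 2.62 + 2.10 = 10.44
α = (k/(k−1))·(1 − sum of item variances/Var(T)) = (6/5)·(1 − 10.44/28.64) = 0.76

coefficient alpha = 0.76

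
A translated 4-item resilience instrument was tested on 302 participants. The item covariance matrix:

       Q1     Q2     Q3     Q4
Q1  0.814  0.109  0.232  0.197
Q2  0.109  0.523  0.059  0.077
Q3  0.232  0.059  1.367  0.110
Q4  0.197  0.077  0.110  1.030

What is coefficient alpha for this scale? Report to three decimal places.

α = 0.394

ΣVar(i) = 0.814 + 0.523 + 1.367 + 1.030 = 3.734
Sum of the distinct covariances = 0.784
Var(T) = 3.734 + 2 × 0.784 = 5.302
α = (k/(k−1))·(1 − ΣVar(i)/Var(T)) = (4/3)·(1 − 3.734/5.302) = 0.394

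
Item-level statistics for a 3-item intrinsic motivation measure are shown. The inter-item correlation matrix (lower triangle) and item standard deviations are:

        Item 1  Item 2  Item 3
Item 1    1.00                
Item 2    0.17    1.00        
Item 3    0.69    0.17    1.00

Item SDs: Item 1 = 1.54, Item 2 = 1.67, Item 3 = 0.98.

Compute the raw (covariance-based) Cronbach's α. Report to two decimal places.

Cronbach's α = 0.55

Σσ²ᵢ = 1.54² + 1.67² + 0.98² = 6.1209
Covariances σ_ij = r_ij · s_i · s_j:
  σ(Item 1,Item 2) = 0.17 × 1.54 × 1.67 = 0.4372
  σ(Item 1,Item 3) = 0.69 × 1.54 × 0.98 = 1.0413
  σ(Item 2,Item 3) = 0.17 × 1.67 × 0.98 = 0.2782
σ²_T = Σσ²ᵢ + 2·Σσ_ij = 6.1209 + 2 × 1.7567 = 9.6343
α = (3/2)·(1 − 6.1209/9.6343) = 0.55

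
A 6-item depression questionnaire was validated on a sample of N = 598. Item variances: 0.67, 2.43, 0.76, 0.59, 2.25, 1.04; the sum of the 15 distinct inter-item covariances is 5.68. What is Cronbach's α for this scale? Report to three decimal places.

Σσ²ᵢ = 0.67 + 2.43 + 0.76 + 0.59 + 2.25 + 1.04 = 7.74
Sum of distinct covariances = 5.68
total variance = Σσ²ᵢ + 2·Σcov = 7.74 + 2 × 5.68 = 19.10
α = (6/5)·(1 − 7.74/19.10) = 0.714

α = 0.714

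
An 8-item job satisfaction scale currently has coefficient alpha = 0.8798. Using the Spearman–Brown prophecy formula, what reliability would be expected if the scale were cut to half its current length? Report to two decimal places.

predicted reliability = 0.79

Length factor m = 1/2
α' = m·α / (1 − (1−m)·α)
   = 1/2 × 0.8798 / (1 − (1 − 1/2) × 0.8798)
   = 0.4399 / 0.5601 = 0.79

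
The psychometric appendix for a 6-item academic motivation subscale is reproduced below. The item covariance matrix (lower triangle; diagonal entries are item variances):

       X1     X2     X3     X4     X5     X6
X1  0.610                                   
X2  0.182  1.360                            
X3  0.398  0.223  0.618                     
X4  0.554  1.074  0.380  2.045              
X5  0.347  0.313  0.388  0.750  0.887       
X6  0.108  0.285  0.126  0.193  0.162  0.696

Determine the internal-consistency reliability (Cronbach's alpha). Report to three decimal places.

Σσ²ᵢ = 0.610 + 1.360 + 0.618 + 2.045 + 0.887 + 0.696 = 6.216
Sum of the distinct covariances = 5.483
total variance = 6.216 + 2 × 5.483 = 17.182
α = (k/(k−1))·(1 − Σσ²ᵢ/total variance) = (6/5)·(1 − 6.216/17.182) = 0.766

α = 0.766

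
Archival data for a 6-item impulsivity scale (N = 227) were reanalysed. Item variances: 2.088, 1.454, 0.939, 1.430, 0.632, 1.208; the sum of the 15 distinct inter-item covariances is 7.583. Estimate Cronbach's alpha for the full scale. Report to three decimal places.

Cronbach's alpha = 0.794

ΣVar(i) = 2.088 + 1.454 + 0.939 + 1.430 + 0.632 + 1.208 = 7.751
Sum of distinct covariances = 7.583
σ²_total = ΣVar(i) + 2·Σcov = 7.751 + 2 × 7.583 = 22.917
α = (6/5)·(1 − 7.751/22.917) = 0.794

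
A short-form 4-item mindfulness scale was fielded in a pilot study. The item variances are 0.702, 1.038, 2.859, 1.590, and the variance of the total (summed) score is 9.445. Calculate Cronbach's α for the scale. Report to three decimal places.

α = 0.460

Σσᵢ² = 0.702 + 1.038 + 2.859 + 1.590 = 6.189
α = (k/(k−1))·(1 − Σσᵢ²/σ²_total) = (4/3)·(1 − 6.189/9.445) = 0.460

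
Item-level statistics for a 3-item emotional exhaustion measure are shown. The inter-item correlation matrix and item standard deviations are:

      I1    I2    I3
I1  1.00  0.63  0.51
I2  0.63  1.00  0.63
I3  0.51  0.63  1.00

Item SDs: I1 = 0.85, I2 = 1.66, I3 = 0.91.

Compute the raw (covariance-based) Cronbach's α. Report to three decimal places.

α = 0.764

Σσ²ᵢ = 0.85² + 1.66² + 0.91² = 4.3062
Covariances σ_ij = r_ij · s_i · s_j:
  σ(I1,I2) = 0.63 × 0.85 × 1.66 = 0.8889
  σ(I1,I3) = 0.51 × 0.85 × 0.91 = 0.3945
  σ(I2,I3) = 0.63 × 1.66 × 0.91 = 0.9517
σ²_T = Σσ²ᵢ + 2·Σσ_ij = 4.3062 + 2 × 2.2351 = 8.7764
α = (3/2)·(1 − 4.3062/8.7764) = 0.764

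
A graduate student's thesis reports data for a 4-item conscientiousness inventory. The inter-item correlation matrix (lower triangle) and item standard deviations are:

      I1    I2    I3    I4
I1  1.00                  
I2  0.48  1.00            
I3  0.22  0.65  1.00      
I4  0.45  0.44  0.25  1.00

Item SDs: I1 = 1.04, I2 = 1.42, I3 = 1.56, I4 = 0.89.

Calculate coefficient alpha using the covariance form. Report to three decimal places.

Σσ²ᵢ = 1.04² + 1.42² + 1.56² + 0.89² = 6.3237
Covariances σ_ij = r_ij · s_i · s_j:
  σ(I1,I2) = 0.48 × 1.04 × 1.42 = 0.7089
  σ(I1,I3) = 0.22 × 1.04 × 1.56 = 0.3569
  σ(I1,I4) = 0.45 × 1.04 × 0.89 = 0.4165
  σ(I2,I3) = 0.65 × 1.42 × 1.56 = 1.4399
  σ(I2,I4) = 0.44 × 1.42 × 0.89 = 0.5561
  σ(I3,I4) = 0.25 × 1.56 × 0.89 = 0.3471
σ²_T = Σσ²ᵢ + 2·Σσ_ij = 6.3237 + 2 × 3.8254 = 13.9745
α = (4/3)·(1 − 6.3237/13.9745) = 0.730

coefficient alpha = 0.730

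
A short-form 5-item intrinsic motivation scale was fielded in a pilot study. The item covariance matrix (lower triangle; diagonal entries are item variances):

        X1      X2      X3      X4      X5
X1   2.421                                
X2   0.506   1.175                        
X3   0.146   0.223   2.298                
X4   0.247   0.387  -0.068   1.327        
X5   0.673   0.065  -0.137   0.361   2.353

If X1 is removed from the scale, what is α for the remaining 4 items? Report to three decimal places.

α = 0.251

Remaining items: X2, X3, X4, X5 (k = 4).
sum of item variances = 1.175 + 2.298 + 1.327 + 2.353 = 7.153
σ²_total = 7.153 + 2 × 0.831 = 8.815
α (item deleted) = (4/3)·(1 − 7.153/8.815) = 0.251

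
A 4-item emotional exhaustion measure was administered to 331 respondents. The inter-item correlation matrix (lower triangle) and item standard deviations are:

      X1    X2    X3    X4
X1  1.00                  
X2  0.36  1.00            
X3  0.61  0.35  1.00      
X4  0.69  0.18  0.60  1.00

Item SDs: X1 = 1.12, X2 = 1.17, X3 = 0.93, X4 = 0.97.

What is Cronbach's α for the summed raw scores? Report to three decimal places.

α = 0.765

Σσ²ᵢ = 1.12² + 1.17² + 0.93² + 0.97² = 4.4291
Covariances σ_ij = r_ij · s_i · s_j:
  σ(X1,X2) = 0.36 × 1.12 × 1.17 = 0.4717
  σ(X1,X3) = 0.61 × 1.12 × 0.93 = 0.6354
  σ(X1,X4) = 0.69 × 1.12 × 0.97 = 0.7496
  σ(X2,X3) = 0.35 × 1.17 × 0.93 = 0.3808
  σ(X2,X4) = 0.18 × 1.17 × 0.97 = 0.2043
  σ(X3,X4) = 0.60 × 0.93 × 0.97 = 0.5413
σ²_T = Σσ²ᵢ + 2·Σσ_ij = 4.4291 + 2 × 2.9831 = 10.3953
α = (4/3)·(1 − 4.4291/10.3953) = 0.765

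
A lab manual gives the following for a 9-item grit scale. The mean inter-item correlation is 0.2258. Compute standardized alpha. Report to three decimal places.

Standardized α = k·r̄ / (1 + (k−1)·r̄) = 9 × 0.2258 / (1 + 8 × 0.2258)
  = 2.0322 / 2.8064 = 0.724

α = 0.724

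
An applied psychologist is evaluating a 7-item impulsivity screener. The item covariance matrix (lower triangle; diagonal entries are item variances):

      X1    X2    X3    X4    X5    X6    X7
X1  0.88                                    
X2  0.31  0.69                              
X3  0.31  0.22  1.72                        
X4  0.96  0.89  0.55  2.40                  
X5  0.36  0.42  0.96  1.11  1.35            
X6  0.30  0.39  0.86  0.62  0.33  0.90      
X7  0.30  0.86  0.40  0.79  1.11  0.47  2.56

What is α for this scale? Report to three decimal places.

sum of item variances = 0.88 + 0.69 + 1.72 + 2.40 + 1.35 + 0.90 + 2.56 = 10.50
Sum of the distinct covariances = 12.52
Var(T) = 10.50 + 2 × 12.52 = 35.54
α = (k/(k−1))·(1 − sum of item variances/Var(T)) = (7/6)·(1 − 10.50/35.54) = 0.822

α = 0.822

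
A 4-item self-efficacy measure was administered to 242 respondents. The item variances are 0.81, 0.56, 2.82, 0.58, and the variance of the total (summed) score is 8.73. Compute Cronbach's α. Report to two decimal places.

ΣVar(i) = 0.81 + 0.56 + 2.82 + 0.58 = 4.77
α = (k/(k−1))·(1 − ΣVar(i)/σ²_total) = (4/3)·(1 − 4.77/8.73) = 0.60

Cronbach's α = 0.60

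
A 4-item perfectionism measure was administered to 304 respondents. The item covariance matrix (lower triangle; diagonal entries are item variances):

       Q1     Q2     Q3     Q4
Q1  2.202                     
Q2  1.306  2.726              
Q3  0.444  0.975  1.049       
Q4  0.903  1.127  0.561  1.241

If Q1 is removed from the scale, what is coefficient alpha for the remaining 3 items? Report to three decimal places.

coefficient alpha = 0.772

Remaining items: Q2, Q3, Q4 (k = 3).
sum of item variances = 2.726 + 1.049 + 1.241 = 5.016
σ²_total = 5.016 + 2 × 2.663 = 10.342
α (item deleted) = (3/2)·(1 − 5.016/10.342) = 0.772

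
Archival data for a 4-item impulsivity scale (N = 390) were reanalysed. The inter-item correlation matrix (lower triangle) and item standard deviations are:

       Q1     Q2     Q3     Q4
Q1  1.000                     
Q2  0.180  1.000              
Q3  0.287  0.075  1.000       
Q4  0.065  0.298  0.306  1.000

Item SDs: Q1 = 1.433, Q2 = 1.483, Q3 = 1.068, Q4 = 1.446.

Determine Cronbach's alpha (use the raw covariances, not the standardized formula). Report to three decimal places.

Σσ²ᵢ = 1.433² + 1.483² + 1.068² + 1.446² = 7.4843
Covariances σ_ij = r_ij · s_i · s_j:
  σ(Q1,Q2) = 0.180 × 1.433 × 1.483 = 0.3825
  σ(Q1,Q3) = 0.287 × 1.433 × 1.068 = 0.4392
  σ(Q1,Q4) = 0.065 × 1.433 × 1.446 = 0.1347
  σ(Q2,Q3) = 0.075 × 1.483 × 1.068 = 0.1188
  σ(Q2,Q4) = 0.298 × 1.483 × 1.446 = 0.6390
  σ(Q3,Q4) = 0.306 × 1.068 × 1.446 = 0.4726
σ²_T = Σσ²ᵢ + 2·Σσ_ij = 7.4843 + 2 × 2.1868 = 11.8579
α = (4/3)·(1 − 7.4843/11.8579) = 0.492

α = 0.492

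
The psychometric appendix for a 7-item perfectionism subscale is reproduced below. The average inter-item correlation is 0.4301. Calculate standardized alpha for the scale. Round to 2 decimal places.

standardized alpha = 0.84

Standardized α = k·r̄ / (1 + (k−1)·r̄) = 7 × 0.4301 / (1 + 6 × 0.4301)
  = 3.0107 / 3.5806 = 0.84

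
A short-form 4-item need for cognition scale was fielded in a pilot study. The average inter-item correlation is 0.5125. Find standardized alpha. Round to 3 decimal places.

Standardized α = k·r̄ / (1 + (k−1)·r̄) = 4 × 0.5125 / (1 + 3 × 0.5125)
  = 2.0500 / 2.5375 = 0.808

standardized alpha = 0.808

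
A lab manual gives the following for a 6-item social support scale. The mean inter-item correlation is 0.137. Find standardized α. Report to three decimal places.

α = 0.488

Standardized α = k·r̄ / (1 + (k−1)·r̄) = 6 × 0.137 / (1 + 5 × 0.137)
  = 0.8220 / 1.6850 = 0.488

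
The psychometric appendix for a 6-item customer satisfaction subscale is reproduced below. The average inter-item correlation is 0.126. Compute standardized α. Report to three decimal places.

Standardized α = k·r̄ / (1 + (k−1)·r̄) = 6 × 0.126 / (1 + 5 × 0.126)
  = 0.7560 / 1.6300 = 0.464

standardized α = 0.464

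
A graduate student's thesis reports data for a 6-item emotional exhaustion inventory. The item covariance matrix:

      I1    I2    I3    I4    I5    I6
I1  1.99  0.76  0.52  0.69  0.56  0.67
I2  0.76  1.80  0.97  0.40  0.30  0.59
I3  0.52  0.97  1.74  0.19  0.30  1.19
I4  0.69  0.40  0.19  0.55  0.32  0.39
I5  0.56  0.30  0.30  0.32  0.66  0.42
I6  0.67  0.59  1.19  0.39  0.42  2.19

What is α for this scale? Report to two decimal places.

α = 0.78

ΣVar(i) = 1.99 + 1.80 + 1.74 + 0.55 + 0.66 + 2.19 = 8.93
Σ_{i<j} σ_ij = 8.27
total variance = 8.93 + 2 × 8.27 = 25.47
α = (k/(k−1))·(1 − ΣVar(i)/total variance) = (6/5)·(1 − 8.93/25.47) = 0.78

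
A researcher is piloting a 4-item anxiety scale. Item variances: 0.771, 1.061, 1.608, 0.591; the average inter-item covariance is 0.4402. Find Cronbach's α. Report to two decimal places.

sum of item variances = 0.771 + 1.061 + 1.608 + 0.591 = 4.031
Sum of the 6 distinct covariances = 6 × 0.4402 = 2.6412
Var(T) = sum of item variances + 2·Σcov = 4.031 + 2 × 2.6412 = 9.3134
α = (4/3)·(1 − 4.031/9.3134) = 0.76

α = 0.76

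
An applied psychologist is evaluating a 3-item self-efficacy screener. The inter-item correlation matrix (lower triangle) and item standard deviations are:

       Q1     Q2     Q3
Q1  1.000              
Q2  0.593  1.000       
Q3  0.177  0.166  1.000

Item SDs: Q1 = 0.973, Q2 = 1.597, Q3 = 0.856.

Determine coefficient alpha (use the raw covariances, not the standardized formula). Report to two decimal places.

Σσ²ᵢ = 0.973² + 1.597² + 0.856² = 4.2299
Covariances σ_ij = r_ij · s_i · s_j:
  σ(Q1,Q2) = 0.593 × 0.973 × 1.597 = 0.9215
  σ(Q1,Q3) = 0.177 × 0.973 × 0.856 = 0.1474
  σ(Q2,Q3) = 0.166 × 1.597 × 0.856 = 0.2269
σ²_T = Σσ²ᵢ + 2·Σσ_ij = 4.2299 + 2 × 1.2958 = 6.8215
α = (3/2)·(1 − 4.2299/6.8215) = 0.57

α = 0.57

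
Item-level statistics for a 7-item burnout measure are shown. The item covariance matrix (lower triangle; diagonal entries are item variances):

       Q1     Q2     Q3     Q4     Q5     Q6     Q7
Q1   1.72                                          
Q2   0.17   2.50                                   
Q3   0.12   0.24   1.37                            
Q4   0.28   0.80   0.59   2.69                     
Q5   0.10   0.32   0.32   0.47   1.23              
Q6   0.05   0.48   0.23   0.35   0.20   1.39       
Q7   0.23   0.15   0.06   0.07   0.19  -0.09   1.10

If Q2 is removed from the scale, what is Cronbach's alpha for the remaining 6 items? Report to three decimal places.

Cronbach's alpha = 0.480

Remaining items: Q1, Q3, Q4, Q5, Q6, Q7 (k = 6).
Σσᵢ² = 1.72 + 1.37 + 2.69 + 1.23 + 1.39 + 1.10 = 9.50
Var(T) = 9.50 + 2 × 3.17 = 15.84
α (item deleted) = (6/5)·(1 − 9.50/15.84) = 0.480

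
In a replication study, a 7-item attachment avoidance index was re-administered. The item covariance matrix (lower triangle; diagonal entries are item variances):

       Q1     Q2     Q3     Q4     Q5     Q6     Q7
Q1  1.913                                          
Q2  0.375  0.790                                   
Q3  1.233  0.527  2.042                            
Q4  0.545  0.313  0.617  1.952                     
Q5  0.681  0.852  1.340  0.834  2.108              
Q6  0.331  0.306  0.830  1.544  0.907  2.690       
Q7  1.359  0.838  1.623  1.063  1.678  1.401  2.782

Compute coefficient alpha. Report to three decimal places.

α = 0.850

ΣVar(i) = 1.913 + 0.790 + 2.042 + 1.952 + 2.108 + 2.690 + 2.782 = 14.277
Sum of off-diagonal covariances = 19.197
σ²_T = 14.277 + 2 × 19.197 = 52.671
α = (k/(k−1))·(1 − ΣVar(i)/σ²_T) = (7/6)·(1 − 14.277/52.671) = 0.850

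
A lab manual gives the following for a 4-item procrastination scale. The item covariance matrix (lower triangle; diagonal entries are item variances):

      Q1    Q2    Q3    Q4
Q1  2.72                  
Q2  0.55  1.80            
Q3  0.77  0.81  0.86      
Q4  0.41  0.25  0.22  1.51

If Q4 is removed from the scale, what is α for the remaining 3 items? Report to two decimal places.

Remaining items: Q1, Q2, Q3 (k = 3).
Σσ²ᵢ = 2.72 + 1.80 + 0.86 = 5.38
Var(T) = 5.38 + 2 × 2.13 = 9.64
α (item deleted) = (3/2)·(1 − 5.38/9.64) = 0.66

α = 0.66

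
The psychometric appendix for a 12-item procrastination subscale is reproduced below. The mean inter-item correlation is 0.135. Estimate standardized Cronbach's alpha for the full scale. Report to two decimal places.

Standardized α = k·r̄ / (1 + (k−1)·r̄) = 12 × 0.135 / (1 + 11 × 0.135)
  = 1.6200 / 2.4850 = 0.65

standardized Cronbach's alpha = 0.65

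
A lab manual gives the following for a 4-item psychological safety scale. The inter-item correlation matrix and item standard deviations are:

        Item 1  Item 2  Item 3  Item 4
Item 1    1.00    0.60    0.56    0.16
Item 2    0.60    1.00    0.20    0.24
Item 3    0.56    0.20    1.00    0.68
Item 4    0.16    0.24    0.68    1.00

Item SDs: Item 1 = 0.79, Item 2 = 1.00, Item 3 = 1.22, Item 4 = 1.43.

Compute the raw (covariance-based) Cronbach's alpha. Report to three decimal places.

α = 0.713

Σσ²ᵢ = 0.79² + 1.00² + 1.22² + 1.43² = 5.1574
Covariances σ_ij = r_ij · s_i · s_j:
  σ(Item 1,Item 2) = 0.60 × 0.79 × 1.00 = 0.4740
  σ(Item 1,Item 3) = 0.56 × 0.79 × 1.22 = 0.5397
  σ(Item 1,Item 4) = 0.16 × 0.79 × 1.43 = 0.1808
  σ(Item 2,Item 3) = 0.20 × 1.00 × 1.22 = 0.2440
  σ(Item 2,Item 4) = 0.24 × 1.00 × 1.43 = 0.3432
  σ(Item 3,Item 4) = 0.68 × 1.22 × 1.43 = 1.1863
σ²_T = Σσ²ᵢ + 2·Σσ_ij = 5.1574 + 2 × 2.9680 = 11.0934
α = (4/3)·(1 − 5.1574/11.0934) = 0.713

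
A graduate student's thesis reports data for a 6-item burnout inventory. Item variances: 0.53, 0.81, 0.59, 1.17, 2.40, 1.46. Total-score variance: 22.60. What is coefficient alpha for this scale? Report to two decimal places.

coefficient alpha = 0.83

sum of item variances = 0.53 + 0.81 + 0.59 + 1.17 + 2.40 + 1.46 = 6.96
α = (k/(k−1))·(1 − sum of item variances/σ²_T) = (6/5)·(1 − 6.96/22.60) = 0.83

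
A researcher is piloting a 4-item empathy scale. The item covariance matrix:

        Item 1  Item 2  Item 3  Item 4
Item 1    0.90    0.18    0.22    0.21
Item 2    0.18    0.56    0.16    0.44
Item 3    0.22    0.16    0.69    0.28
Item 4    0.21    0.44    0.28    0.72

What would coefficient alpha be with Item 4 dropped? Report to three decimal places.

α = 0.514

Remaining items: Item 1, Item 2, Item 3 (k = 3).
sum of item variances = 0.90 + 0.56 + 0.69 = 2.15
σ²_T = 2.15 + 2 × 0.56 = 3.27
α (item deleted) = (3/2)·(1 − 2.15/3.27) = 0.514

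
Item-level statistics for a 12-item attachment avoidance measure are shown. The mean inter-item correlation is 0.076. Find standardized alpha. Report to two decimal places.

Standardized α = k·r̄ / (1 + (k−1)·r̄) = 12 × 0.076 / (1 + 11 × 0.076)
  = 0.9120 / 1.8360 = 0.50

standardized alpha = 0.50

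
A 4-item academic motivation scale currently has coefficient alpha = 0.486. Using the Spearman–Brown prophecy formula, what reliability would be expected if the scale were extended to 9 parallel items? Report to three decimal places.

Length factor m = 9/4 = 2.2500
α' = m·α / (1 + (m−1)·α)
   = 9/4 × 0.486 / (1 + (9/4 − 1) × 0.486)
   = 1.0935 / 1.6075 = 0.680

predicted reliability = 0.680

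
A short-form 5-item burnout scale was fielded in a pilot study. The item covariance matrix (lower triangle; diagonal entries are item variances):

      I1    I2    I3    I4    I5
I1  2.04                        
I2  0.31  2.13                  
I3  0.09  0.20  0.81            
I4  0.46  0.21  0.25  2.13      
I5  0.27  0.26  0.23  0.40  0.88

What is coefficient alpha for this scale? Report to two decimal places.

sum of item variances = 2.04 + 2.13 + 0.81 + 2.13 + 0.88 = 7.99
Sum of off-diagonal covariances = 2.68
Var(T) = 7.99 + 2 × 2.68 = 13.35
α = (k/(k−1))·(1 − sum of item variances/Var(T)) = (5/4)·(1 − 7.99/13.35) = 0.50

coefficient alpha = 0.50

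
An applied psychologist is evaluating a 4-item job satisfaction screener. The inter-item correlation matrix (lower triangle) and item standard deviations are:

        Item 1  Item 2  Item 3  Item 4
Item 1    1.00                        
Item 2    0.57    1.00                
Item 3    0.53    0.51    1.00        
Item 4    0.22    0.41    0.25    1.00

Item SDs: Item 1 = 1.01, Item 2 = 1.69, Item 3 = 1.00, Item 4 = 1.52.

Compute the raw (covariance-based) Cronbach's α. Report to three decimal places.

Cronbach's α = 0.714

Σσ²ᵢ = 1.01² + 1.69² + 1.00² + 1.52² = 7.1866
Covariances σ_ij = r_ij · s_i · s_j:
  σ(Item 1,Item 2) = 0.57 × 1.01 × 1.69 = 0.9729
  σ(Item 1,Item 3) = 0.53 × 1.01 × 1.00 = 0.5353
  σ(Item 1,Item 4) = 0.22 × 1.01 × 1.52 = 0.3377
  σ(Item 2,Item 3) = 0.51 × 1.69 × 1.00 = 0.8619
  σ(Item 2,Item 4) = 0.41 × 1.69 × 1.52 = 1.0532
  σ(Item 3,Item 4) = 0.25 × 1.00 × 1.52 = 0.3800
σ²_T = Σσ²ᵢ + 2·Σσ_ij = 7.1866 + 2 × 4.1410 = 15.4686
α = (4/3)·(1 − 7.1866/15.4686) = 0.714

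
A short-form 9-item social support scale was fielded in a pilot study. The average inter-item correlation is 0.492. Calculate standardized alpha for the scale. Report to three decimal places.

Standardized α = k·r̄ / (1 + (k−1)·r̄) = 9 × 0.492 / (1 + 8 × 0.492)
  = 4.4280 / 4.9360 = 0.897

standardized alpha = 0.897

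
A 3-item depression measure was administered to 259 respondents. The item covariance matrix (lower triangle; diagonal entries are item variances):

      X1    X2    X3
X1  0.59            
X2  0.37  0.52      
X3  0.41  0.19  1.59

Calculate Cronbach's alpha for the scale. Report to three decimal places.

Σσᵢ² = 0.59 + 0.52 + 1.59 = 2.70
Σ_{i<j} σ_ij = 0.97
σ²_total = 2.70 + 2 × 0.97 = 4.64
α = (k/(k−1))·(1 − Σσᵢ²/σ²_total) = (3/2)·(1 − 2.70/4.64) = 0.627

Cronbach's alpha = 0.627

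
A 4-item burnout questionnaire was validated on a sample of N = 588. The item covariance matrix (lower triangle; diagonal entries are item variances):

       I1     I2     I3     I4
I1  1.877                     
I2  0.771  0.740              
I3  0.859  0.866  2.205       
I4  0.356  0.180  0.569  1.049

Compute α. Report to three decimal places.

sum of item variances = 1.877 + 0.740 + 2.205 + 1.049 = 5.871
Σ_{i<j} σ_ij = 3.601
total variance = 5.871 + 2 × 3.601 = 13.073
α = (k/(k−1))·(1 − sum of item variances/total variance) = (4/3)·(1 − 5.871/13.073) = 0.735

α = 0.735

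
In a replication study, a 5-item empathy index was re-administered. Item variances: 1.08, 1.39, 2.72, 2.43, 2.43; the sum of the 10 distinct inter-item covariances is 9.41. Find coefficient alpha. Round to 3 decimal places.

sum of item variances = 1.08 + 1.39 + 2.72 + 2.43 + 2.43 = 10.05
Sum of distinct covariances = 9.41
σ²_T = sum of item variances + 2·Σcov = 10.05 + 2 × 9.41 = 28.87
α = (5/4)·(1 − 10.05/28.87) = 0.815

coefficient alpha = 0.815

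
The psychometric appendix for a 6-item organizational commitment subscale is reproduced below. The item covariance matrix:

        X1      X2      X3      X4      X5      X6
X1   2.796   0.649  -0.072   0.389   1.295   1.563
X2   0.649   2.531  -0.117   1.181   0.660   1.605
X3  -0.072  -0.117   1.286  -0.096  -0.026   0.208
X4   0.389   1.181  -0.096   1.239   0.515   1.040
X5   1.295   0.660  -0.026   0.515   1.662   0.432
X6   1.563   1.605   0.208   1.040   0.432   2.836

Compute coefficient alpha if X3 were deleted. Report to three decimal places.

coefficient alpha = 0.785

Remaining items: X1, X2, X4, X5, X6 (k = 5).
Σσ²ᵢ = 2.796 + 2.531 + 1.239 + 1.662 + 2.836 = 11.064
σ²_T = 11.064 + 2 × 9.329 = 29.722
α (item deleted) = (5/4)·(1 − 11.064/29.722) = 0.785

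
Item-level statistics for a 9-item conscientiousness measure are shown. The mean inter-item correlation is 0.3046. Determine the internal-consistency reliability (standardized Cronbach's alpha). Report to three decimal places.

standardized Cronbach's alpha = 0.798

Standardized α = k·r̄ / (1 + (k−1)·r̄) = 9 × 0.3046 / (1 + 8 × 0.3046)
  = 2.7414 / 3.4368 = 0.798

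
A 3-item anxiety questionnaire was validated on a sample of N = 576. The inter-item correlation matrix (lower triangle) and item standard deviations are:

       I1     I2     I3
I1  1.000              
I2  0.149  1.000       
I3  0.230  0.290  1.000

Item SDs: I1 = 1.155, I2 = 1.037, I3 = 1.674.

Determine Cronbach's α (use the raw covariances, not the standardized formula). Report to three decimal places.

α = 0.453

Σσ²ᵢ = 1.155² + 1.037² + 1.674² = 5.2117
Covariances σ_ij = r_ij · s_i · s_j:
  σ(I1,I2) = 0.149 × 1.155 × 1.037 = 0.1785
  σ(I1,I3) = 0.230 × 1.155 × 1.674 = 0.4447
  σ(I2,I3) = 0.290 × 1.037 × 1.674 = 0.5034
σ²_T = Σσ²ᵢ + 2·Σσ_ij = 5.2117 + 2 × 1.1266 = 7.4649
α = (3/2)·(1 − 5.2117/7.4649) = 0.453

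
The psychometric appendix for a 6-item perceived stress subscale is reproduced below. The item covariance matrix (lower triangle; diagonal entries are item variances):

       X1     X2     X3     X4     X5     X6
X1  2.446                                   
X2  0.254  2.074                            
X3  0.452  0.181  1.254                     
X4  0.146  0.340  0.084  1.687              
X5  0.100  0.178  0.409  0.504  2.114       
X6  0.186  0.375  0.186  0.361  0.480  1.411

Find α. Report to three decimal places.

α = 0.522

Σσᵢ² = 2.446 + 2.074 + 1.254 + 1.687 + 2.114 + 1.411 = 10.986
Σ_{i<j} σ_ij = 4.236
σ²_total = 10.986 + 2 × 4.236 = 19.458
α = (k/(k−1))·(1 − Σσᵢ²/σ²_total) = (6/5)·(1 − 10.986/19.458) = 0.522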